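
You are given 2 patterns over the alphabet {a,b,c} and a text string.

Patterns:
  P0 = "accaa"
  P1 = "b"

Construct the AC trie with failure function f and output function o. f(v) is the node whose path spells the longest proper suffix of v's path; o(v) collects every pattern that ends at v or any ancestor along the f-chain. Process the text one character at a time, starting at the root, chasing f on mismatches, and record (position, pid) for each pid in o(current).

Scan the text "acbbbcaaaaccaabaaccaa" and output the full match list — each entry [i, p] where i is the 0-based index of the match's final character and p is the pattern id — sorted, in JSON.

Build:
Trie nodes:
  n0 'ε': a→1 b→6
  n1 'a': c→2
  n2 'ac': c→3
  n3 'acc': a→4
  n4 'acca': a→5
  n5 'accaa': ·  [P0 ends]
  n6 'b': ·  [P1 ends]

BFS fail/out derivation:
  fail(1) 'a': from fail(0)=0 chase 'a': 0 ⇒ 0;  out=∅∪out(0)=∅
  fail(6) 'b': from fail(0)=0 chase 'b': 0 ⇒ 0;  out={1}∪out(0)={1}
  fail(2) 'ac': from fail(1)=0 chase 'c': 0 ⇒ 0;  out=∅∪out(0)=∅
  fail(3) 'acc': from fail(2)=0 chase 'c': 0 ⇒ 0;  out=∅∪out(0)=∅
  fail(4) 'acca': from fail(3)=0 chase 'a': 0 ⇒ 1;  out=∅∪out(1)=∅
  fail(5) 'accaa': from fail(4)=1 chase 'a': 1→0 ⇒ 1;  out={0}∪out(1)={0}

Scan:
i=0 'a': node 0→1
i=1 'c': node 1→2
i=2 'b': node 2→6 (via fail)  → match P1@[2:2]
i=3 'b': node 6→6 (via fail)  → match P1@[3:3]
i=4 'b': node 6→6 (via fail)  → match P1@[4:4]
i=5 'c': node 6→0 (via fail)
i=6 'a': node 0→1
i=7 'a': node 1→1 (via fail)
i=8 'a': node 1→1 (via fail)
i=9 'a': node 1→1 (via fail)
i=10 'c': node 1→2
i=11 'c': node 2→3
i=12 'a': node 3→4
i=13 'a': node 4→5  → match P0@[9:13]
i=14 'b': node 5→6 (via fail)  → match P1@[14:14]
i=15 'a': node 6→1 (via fail)
i=16 'a': node 1→1 (via fail)
i=17 'c': node 1→2
i=18 'c': node 2→3
i=19 'a': node 3→4
i=20 'a': node 4→5  → match P0@[16:20]

All matches (sorted): [[2,1],[3,1],[4,1],[13,0],[14,1],[20,0]]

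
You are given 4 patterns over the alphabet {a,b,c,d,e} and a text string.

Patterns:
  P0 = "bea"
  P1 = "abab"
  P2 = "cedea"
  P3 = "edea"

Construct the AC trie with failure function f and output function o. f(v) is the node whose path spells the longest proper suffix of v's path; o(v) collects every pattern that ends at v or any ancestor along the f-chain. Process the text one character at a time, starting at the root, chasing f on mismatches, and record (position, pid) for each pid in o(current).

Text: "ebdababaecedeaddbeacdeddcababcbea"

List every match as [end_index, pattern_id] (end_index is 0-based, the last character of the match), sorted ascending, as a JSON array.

Construct AC machine:
Trie (insert patterns):
  0='ε' goto a→4 b→1 c→8 e→13
  1='b' goto e→2
  2='be' goto a→3
  3='bea' goto ·  ←P0
  4='a' goto b→5
  5='ab' goto a→6
  6='aba' goto b→7
  7='abab' goto ·  ←P1
  8='c' goto e→9
  9='ce' goto d→10
  10='ced' goto e→11
  11='cede' goto a→12
  12='cedea' goto ·  ←P2
  13='e' goto d→14
  14='ed' goto e→15
  15='ede' goto a→16
  16='edea' goto ·  ←P3

BFS fail/out derivation:
  n1('b'): parent n0 fail=0; on 'b' 0 → fail=0;  out ∅∪∅=∅
  n4('a'): parent n0 fail=0; on 'a' 0 → fail=0;  out ∅∪∅=∅
  n8('c'): parent n0 fail=0; on 'c' 0 → fail=0;  out ∅∪∅=∅
  n13('e'): parent n0 fail=0; on 'e' 0 → fail=0;  out ∅∪∅=∅
  n2('be'): parent n1 fail=0; on 'e' 0 → fail=13;  out ∅∪∅=∅
  n5('ab'): parent n4 fail=0; on 'b' 0 → fail=1;  out ∅∪∅=∅
  n9('ce'): parent n8 fail=0; on 'e' 0 → fail=13;  out ∅∪∅=∅
  n14('ed'): parent n13 fail=0; on 'd' 0 → fail=0;  out ∅∪∅=∅
  n3('bea'): parent n2 fail=13; on 'a' 13→0 → fail=4;  out {0}∪∅={0}
  n6('aba'): parent n5 fail=1; on 'a' 1→0 → fail=4;  out ∅∪∅=∅
  n10('ced'): parent n9 fail=13; on 'd' 13 → fail=14;  out ∅∪∅=∅
  n15('ede'): parent n14 fail=0; on 'e' 0 → fail=13;  out ∅∪∅=∅
  n7('abab'): parent n6 fail=4; on 'b' 4 → fail=5;  out {1}∪∅={1}
  n11('cede'): parent n10 fail=14; on 'e' 14 → fail=15;  out ∅∪∅=∅
  n16('edea'): parent n15 fail=13; on 'a' 13→0 → fail=4;  out {3}∪∅={3}
  n12('cedea'): parent n11 fail=15; on 'a' 15 → fail=16;  out {2}∪{3}={2,3}

Scan:
pos 0 'e': at 13
pos 1 'b': at 1 ·f
pos 2 'd': at 0 ·f
pos 3 'a': at 4
pos 4 'b': at 5
pos 5 'a': at 6
pos 6 'b': at 7  → match P1@[3:6]
pos 7 'a': at 6 ·f
pos 8 'e': at 13 ·f
pos 9 'c': at 8 ·f
pos 10 'e': at 9
pos 11 'd': at 10
pos 12 'e': at 11
pos 13 'a': at 12  → match P2@[9:13],P3@[10:13]
pos 14 'd': at 0 ·f
pos 15 'd': at 0
pos 16 'b': at 1
pos 17 'e': at 2
pos 18 'a': at 3  → match P0@[16:18]
pos 19 'c': at 8 ·f
pos 20 'd': at 0 ·f
pos 21 'e': at 13
pos 22 'd': at 14
pos 23 'd': at 0 ·f
pos 24 'c': at 8
pos 25 'a': at 4 ·f
pos 26 'b': at 5
pos 27 'a': at 6
pos 28 'b': at 7  → match P1@[25:28]
pos 29 'c': at 8 ·f
pos 30 'b': at 1 ·f
pos 31 'e': at 2
pos 32 'a': at 3  → match P0@[30:32]

All matches (sorted): [[6,1],[13,2],[13,3],[18,0],[28,1],[32,0]]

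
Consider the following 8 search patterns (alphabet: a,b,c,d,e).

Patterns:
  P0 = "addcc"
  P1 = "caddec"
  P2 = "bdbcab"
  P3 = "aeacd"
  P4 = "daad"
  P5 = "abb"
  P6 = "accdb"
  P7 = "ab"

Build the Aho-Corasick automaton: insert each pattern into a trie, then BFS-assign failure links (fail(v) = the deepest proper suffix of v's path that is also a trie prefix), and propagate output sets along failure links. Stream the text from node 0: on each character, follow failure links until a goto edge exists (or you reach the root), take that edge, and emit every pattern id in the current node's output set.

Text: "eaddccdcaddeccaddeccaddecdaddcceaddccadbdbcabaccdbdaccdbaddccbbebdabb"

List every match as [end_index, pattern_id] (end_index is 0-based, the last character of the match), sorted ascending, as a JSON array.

Build:
Trie (insert patterns):
  0='ε' goto a→1 b→12 c→6 d→22
  1='a' goto b→26 c→28 d→2 e→18
  2='ad' goto d→3
  3='add' goto c→4
  4='addc' goto c→5
  5='addcc' goto ·  ←P0
  6='c' goto a→7
  7='ca' goto d→8
  8='cad' goto d→9
  9='cadd' goto e→10
  10='cadde' goto c→11
  11='caddec' goto ·  ←P1
  12='b' goto d→13
  13='bd' goto b→14
  14='bdb' goto c→15
  15='bdbc' goto a→16
  16='bdbca' goto b→17
  17='bdbcab' goto ·  ←P2
  18='ae' goto a→19
  19='aea' goto c→20
  20='aeac' goto d→21
  21='aeacd' goto ·  ←P3
  22='d' goto a→23
  23='da' goto a→24
  24='daa' goto d→25
  25='daad' goto ·  ←P4
  26='ab' goto b→27  ←P7
  27='abb' goto ·  ←P5
  28='ac' goto c→29
  29='acc' goto d→30
  30='accd' goto b→31
  31='accdb' goto ·  ←P6

Failure links (BFS by depth):
  fail(1) 'a': from fail(0)=0 chase 'a': 0 ⇒ 0;  out=∅∪out(0)=∅
  fail(6) 'c': from fail(0)=0 chase 'c': 0 ⇒ 0;  out=∅∪out(0)=∅
  fail(12) 'b': from fail(0)=0 chase 'b': 0 ⇒ 0;  out=∅∪out(0)=∅
  fail(22) 'd': from fail(0)=0 chase 'd': 0 ⇒ 0;  out=∅∪out(0)=∅
  fail(2) 'ad': from fail(1)=0 chase 'd': 0 ⇒ 22;  out=∅∪out(22)=∅
  fail(7) 'ca': from fail(6)=0 chase 'a': 0 ⇒ 1;  out=∅∪out(1)=∅
  fail(13) 'bd': from fail(12)=0 chase 'd': 0 ⇒ 22;  out=∅∪out(22)=∅
  fail(18) 'ae': from fail(1)=0 chase 'e': 0 ⇒ 0;  out=∅∪out(0)=∅
  fail(23) 'da': from fail(22)=0 chase 'a': 0 ⇒ 1;  out=∅∪out(1)=∅
  fail(26) 'ab': from fail(1)=0 chase 'b': 0 ⇒ 12;  out={7}∪out(12)={7}
  fail(28) 'ac': from fail(1)=0 chase 'c': 0 ⇒ 6;  out=∅∪out(6)=∅
  fail(3) 'add': from fail(2)=22 chase 'd': 22→0 ⇒ 22;  out=∅∪out(22)=∅
  fail(8) 'cad': from fail(7)=1 chase 'd': 1 ⇒ 2;  out=∅∪out(2)=∅
  fail(14) 'bdb': from fail(13)=22 chase 'b': 22→0 ⇒ 12;  out=∅∪out(12)=∅
  fail(19) 'aea': from fail(18)=0 chase 'a': 0 ⇒ 1;  out=∅∪out(1)=∅
  fail(24) 'daa': from fail(23)=1 chase 'a': 1→0 ⇒ 1;  out=∅∪out(1)=∅
  fail(27) 'abb': from fail(26)=12 chase 'b': 12→0 ⇒ 12;  out={5}∪out(12)={5}
  fail(29) 'acc': from fail(28)=6 chase 'c': 6→0 ⇒ 6;  out=∅∪out(6)=∅
  fail(4) 'addc': from fail(3)=22 chase 'c': 22→0 ⇒ 6;  out=∅∪out(6)=∅
  fail(9) 'cadd': from fail(8)=2 chase 'd': 2 ⇒ 3;  out=∅∪out(3)=∅
  fail(15) 'bdbc': from fail(14)=12 chase 'c': 12→0 ⇒ 6;  out=∅∪out(6)=∅
  fail(20) 'aeac': from fail(19)=1 chase 'c': 1 ⇒ 28;  out=∅∪out(28)=∅
  fail(25) 'daad': from fail(24)=1 chase 'd': 1 ⇒ 2;  out={4}∪out(2)={4}
  fail(30) 'accd': from fail(29)=6 chase 'd': 6→0 ⇒ 22;  out=∅∪out(22)=∅
  fail(5) 'addcc': from fail(4)=6 chase 'c': 6→0 ⇒ 6;  out={0}∪out(6)={0}
  fail(10) 'cadde': from fail(9)=3 chase 'e': 3→22→0 ⇒ 0;  out=∅∪out(0)=∅
  fail(16) 'bdbca': from fail(15)=6 chase 'a': 6 ⇒ 7;  out=∅∪out(7)=∅
  fail(21) 'aeacd': from fail(20)=28 chase 'd': 28→6→0 ⇒ 22;  out={3}∪out(22)={3}
  fail(31) 'accdb': from fail(30)=22 chase 'b': 22→0 ⇒ 12;  out={6}∪out(12)={6}
  fail(11) 'caddec': from fail(10)=0 chase 'c': 0 ⇒ 6;  out={1}∪out(6)={1}
  fail(17) 'bdbcab': from fail(16)=7 chase 'b': 7→1 ⇒ 26;  out={2}∪out(26)={2,7}

Scan:
pos 0 'e': at 0
pos 1 'a': at 1
pos 2 'd': at 2
pos 3 'd': at 3
pos 4 'c': at 4
pos 5 'c': at 5  ** P0@[1:5]
pos 6 'd': at 22 ·f
pos 7 'c': at 6 ·f
pos 8 'a': at 7
pos 9 'd': at 8
pos 10 'd': at 9
pos 11 'e': at 10
pos 12 'c': at 11  ** P1@[7:12]
pos 13 'c': at 6 ·f
pos 14 'a': at 7
pos 15 'd': at 8
pos 16 'd': at 9
pos 17 'e': at 10
pos 18 'c': at 11  ** P1@[13:18]
pos 19 'c': at 6 ·f
pos 20 'a': at 7
pos 21 'd': at 8
pos 22 'd': at 9
pos 23 'e': at 10
pos 24 'c': at 11  ** P1@[19:24]
pos 25 'd': at 22 ·f
pos 26 'a': at 23
pos 27 'd': at 2 ·f
pos 28 'd': at 3
pos 29 'c': at 4
pos 30 'c': at 5  ** P0@[26:30]
pos 31 'e': at 0 ·f
pos 32 'a': at 1
pos 33 'd': at 2
pos 34 'd': at 3
pos 35 'c': at 4
pos 36 'c': at 5  ** P0@[32:36]
pos 37 'a': at 7 ·f
pos 38 'd': at 8
pos 39 'b': at 12 ·f
pos 40 'd': at 13
pos 41 'b': at 14
pos 42 'c': at 15
pos 43 'a': at 16
pos 44 'b': at 17  ** P2@[39:44],P7@[43:44]
pos 45 'a': at 1 ·f
pos 46 'c': at 28
pos 47 'c': at 29
pos 48 'd': at 30
pos 49 'b': at 31  ** P6@[45:49]
pos 50 'd': at 13 ·f
pos 51 'a': at 23 ·f
pos 52 'c': at 28 ·f
pos 53 'c': at 29
pos 54 'd': at 30
pos 55 'b': at 31  ** P6@[51:55]
pos 56 'a': at 1 ·f
pos 57 'd': at 2
pos 58 'd': at 3
pos 59 'c': at 4
pos 60 'c': at 5  ** P0@[56:60]
pos 61 'b': at 12 ·f
pos 62 'b': at 12 ·f
pos 63 'e': at 0 ·f
pos 64 'b': at 12
pos 65 'd': at 13
pos 66 'a': at 23 ·f
pos 67 'b': at 26 ·f  ** P7@[66:67]
pos 68 'b': at 27  ** P5@[66:68]

All matches (sorted): [[5,0],[12,1],[18,1],[24,1],[30,0],[36,0],[44,2],[44,7],[49,6],[55,6],[60,0],[67,7],[68,5]]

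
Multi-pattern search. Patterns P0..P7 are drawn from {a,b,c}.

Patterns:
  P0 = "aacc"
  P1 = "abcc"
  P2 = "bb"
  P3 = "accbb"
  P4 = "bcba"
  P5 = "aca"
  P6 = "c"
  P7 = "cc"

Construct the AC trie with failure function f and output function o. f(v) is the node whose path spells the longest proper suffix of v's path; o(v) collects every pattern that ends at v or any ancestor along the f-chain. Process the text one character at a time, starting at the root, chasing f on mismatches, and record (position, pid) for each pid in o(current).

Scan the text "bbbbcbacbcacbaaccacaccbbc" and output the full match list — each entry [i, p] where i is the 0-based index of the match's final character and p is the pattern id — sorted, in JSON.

Construct AC machine:
Trie (insert patterns):
  n0 'ε': a→1 b→8 c→18
  n1 'a': a→2 b→5 c→10
  n2 'aa': c→3
  n3 'aac': c→4
  n4 'aacc': ·  [P0 ends]
  n5 'ab': c→6
  n6 'abc': c→7
  n7 'abcc': ·  [P1 ends]
  n8 'b': b→9 c→14
  n9 'bb': ·  [P2 ends]
  n10 'ac': a→17 c→11
  n11 'acc': b→12
  n12 'accb': b→13
  n13 'accbb': ·  [P3 ends]
  n14 'bc': b→15
  n15 'bcb': a→16
  n16 'bcba': ·  [P4 ends]
  n17 'aca': ·  [P5 ends]
  n18 'c': c→19  [P6 ends]
  n19 'cc': ·  [P7 ends]

BFS fail/out derivation:
  fail(1) 'a': from fail(0)=0 chase 'a': 0 ⇒ 0;  out=∅∪out(0)=∅
  fail(8) 'b': from fail(0)=0 chase 'b': 0 ⇒ 0;  out=∅∪out(0)=∅
  fail(18) 'c': from fail(0)=0 chase 'c': 0 ⇒ 0;  out={6}∪out(0)={6}
  fail(2) 'aa': from fail(1)=0 chase 'a': 0 ⇒ 1;  out=∅∪out(1)=∅
  fail(5) 'ab': from fail(1)=0 chase 'b': 0 ⇒ 8;  out=∅∪out(8)=∅
  fail(9) 'bb': from fail(8)=0 chase 'b': 0 ⇒ 8;  out={2}∪out(8)={2}
  fail(10) 'ac': from fail(1)=0 chase 'c': 0 ⇒ 18;  out=∅∪out(18)={6}
  fail(14) 'bc': from fail(8)=0 chase 'c': 0 ⇒ 18;  out=∅∪out(18)={6}
  fail(19) 'cc': from fail(18)=0 chase 'c': 0 ⇒ 18;  out={7}∪out(18)={6,7}
  fail(3) 'aac': from fail(2)=1 chase 'c': 1 ⇒ 10;  out=∅∪out(10)={6}
  fail(6) 'abc': from fail(5)=8 chase 'c': 8 ⇒ 14;  out=∅∪out(14)={6}
  fail(11) 'acc': from fail(10)=18 chase 'c': 18 ⇒ 19;  out=∅∪out(19)={6,7}
  fail(15) 'bcb': from fail(14)=18 chase 'b': 18→0 ⇒ 8;  out=∅∪out(8)=∅
  fail(17) 'aca': from fail(10)=18 chase 'a': 18→0 ⇒ 1;  out={5}∪out(1)={5}
  fail(4) 'aacc': from fail(3)=10 chase 'c': 10 ⇒ 11;  out={0}∪out(11)={0,6,7}
  fail(7) 'abcc': from fail(6)=14 chase 'c': 14→18 ⇒ 19;  out={1}∪out(19)={1,6,7}
  fail(12) 'accb': from fail(11)=19 chase 'b': 19→18→0 ⇒ 8;  out=∅∪out(8)=∅
  fail(16) 'bcba': from fail(15)=8 chase 'a': 8→0 ⇒ 1;  out={4}∪out(1)={4}
  fail(13) 'accbb': from fail(12)=8 chase 'b': 8 ⇒ 9;  out={3}∪out(9)={2,3}

Run:
[0] read 'b'  n0⇒n8
[1] read 'b'  n8⇒n9  → match P2@[0:1]
[2] read 'b'  n9⇒n9 (fail-walked)  → match P2@[1:2]
[3] read 'b'  n9⇒n9 (fail-walked)  → match P2@[2:3]
[4] read 'c'  n9⇒n14 (fail-walked)  → match P6@[4:4]
[5] read 'b'  n14⇒n15
[6] read 'a'  n15⇒n16  → match P4@[3:6]
[7] read 'c'  n16⇒n10 (fail-walked)  → match P6@[7:7]
[8] read 'b'  n10⇒n8 (fail-walked)
[9] read 'c'  n8⇒n14  → match P6@[9:9]
[10] read 'a'  n14⇒n1 (fail-walked)
[11] read 'c'  n1⇒n10  → match P6@[11:11]
[12] read 'b'  n10⇒n8 (fail-walked)
[13] read 'a'  n8⇒n1 (fail-walked)
[14] read 'a'  n1⇒n2
[15] read 'c'  n2⇒n3  → match P6@[15:15]
[16] read 'c'  n3⇒n4  → match P0@[13:16],P6@[16:16],P7@[15:16]
[17] read 'a'  n4⇒n1 (fail-walked)
[18] read 'c'  n1⇒n10  → match P6@[18:18]
[19] read 'a'  n10⇒n17  → match P5@[17:19]
[20] read 'c'  n17⇒n10 (fail-walked)  → match P6@[20:20]
[21] read 'c'  n10⇒n11  → match P6@[21:21],P7@[20:21]
[22] read 'b'  n11⇒n12
[23] read 'b'  n12⇒n13  → match P2@[22:23],P3@[19:23]
[24] read 'c'  n13⇒n14 (fail-walked)  → match P6@[24:24]

Matches: [[1,2],[2,2],[3,2],[4,6],[6,4],[7,6],[9,6],[11,6],[15,6],[16,0],[16,6],[16,7],[18,6],[19,5],[20,6],[21,6],[21,7],[23,2],[23,3],[24,6]]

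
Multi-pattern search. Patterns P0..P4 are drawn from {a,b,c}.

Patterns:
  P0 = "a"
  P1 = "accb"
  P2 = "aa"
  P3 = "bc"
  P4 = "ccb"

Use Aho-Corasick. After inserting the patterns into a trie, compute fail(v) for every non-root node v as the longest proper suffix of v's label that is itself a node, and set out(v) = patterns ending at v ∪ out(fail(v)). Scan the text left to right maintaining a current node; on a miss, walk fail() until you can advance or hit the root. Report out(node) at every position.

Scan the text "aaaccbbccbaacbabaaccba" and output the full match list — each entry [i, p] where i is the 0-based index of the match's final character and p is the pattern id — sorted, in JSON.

Build:
Trie nodes:
  n0 'ε': a→1 b→6 c→8
  n1 'a': a→5 c→2  [P0 ends]
  n2 'ac': c→3
  n3 'acc': b→4
  n4 'accb': ·  [P1 ends]
  n5 'aa': ·  [P2 ends]
  n6 'b': c→7
  n7 'bc': ·  [P3 ends]
  n8 'c': c→9
  n9 'cc': b→10
  n10 'ccb': ·  [P4 ends]

Failure links (BFS by depth):
  fail(1) 'a': from fail(0)=0 chase 'a': 0 ⇒ 0;  out={0}∪out(0)={0}
  fail(6) 'b': from fail(0)=0 chase 'b': 0 ⇒ 0;  out=∅∪out(0)=∅
  fail(8) 'c': from fail(0)=0 chase 'c': 0 ⇒ 0;  out=∅∪out(0)=∅
  fail(2) 'ac': from fail(1)=0 chase 'c': 0 ⇒ 8;  out=∅∪out(8)=∅
  fail(5) 'aa': from fail(1)=0 chase 'a': 0 ⇒ 1;  out={2}∪out(1)={0,2}
  fail(7) 'bc': from fail(6)=0 chase 'c': 0 ⇒ 8;  out={3}∪out(8)={3}
  fail(9) 'cc': from fail(8)=0 chase 'c': 0 ⇒ 8;  out=∅∪out(8)=∅
  fail(3) 'acc': from fail(2)=8 chase 'c': 8 ⇒ 9;  out=∅∪out(9)=∅
  fail(10) 'ccb': from fail(9)=8 chase 'b': 8→0 ⇒ 6;  out={4}∪out(6)={4}
  fail(4) 'accb': from fail(3)=9 chase 'b': 9 ⇒ 10;  out={1}∪out(10)={1,4}

Text stream:
[0] read 'a'  n0⇒n1  ** P0@[0:0]
[1] read 'a'  n1⇒n5  ** P0@[1:1],P2@[0:1]
[2] read 'a'  n5⇒n5 ·f  ** P0@[2:2],P2@[1:2]
[3] read 'c'  n5⇒n2 ·f
[4] read 'c'  n2⇒n3
[5] read 'b'  n3⇒n4  ** P1@[2:5],P4@[3:5]
[6] read 'b'  n4⇒n6 ·f
[7] read 'c'  n6⇒n7  ** P3@[6:7]
[8] read 'c'  n7⇒n9 ·f
[9] read 'b'  n9⇒n10  ** P4@[7:9]
[10] read 'a'  n10⇒n1 ·f  ** P0@[10:10]
[11] read 'a'  n1⇒n5  ** P0@[11:11],P2@[10:11]
[12] read 'c'  n5⇒n2 ·f
[13] read 'b'  n2⇒n6 ·f
[14] read 'a'  n6⇒n1 ·f  ** P0@[14:14]
[15] read 'b'  n1⇒n6 ·f
[16] read 'a'  n6⇒n1 ·f  ** P0@[16:16]
[17] read 'a'  n1⇒n5  ** P0@[17:17],P2@[16:17]
[18] read 'c'  n5⇒n2 ·f
[19] read 'c'  n2⇒n3
[20] read 'b'  n3⇒n4  ** P1@[17:20],P4@[18:20]
[21] read 'a'  n4⇒n1 ·f  ** P0@[21:21]

Matches: [[0,0],[1,0],[1,2],[2,0],[2,2],[5,1],[5,4],[7,3],[9,4],[10,0],[11,0],[11,2],[14,0],[16,0],[17,0],[17,2],[20,1],[20,4],[21,0]]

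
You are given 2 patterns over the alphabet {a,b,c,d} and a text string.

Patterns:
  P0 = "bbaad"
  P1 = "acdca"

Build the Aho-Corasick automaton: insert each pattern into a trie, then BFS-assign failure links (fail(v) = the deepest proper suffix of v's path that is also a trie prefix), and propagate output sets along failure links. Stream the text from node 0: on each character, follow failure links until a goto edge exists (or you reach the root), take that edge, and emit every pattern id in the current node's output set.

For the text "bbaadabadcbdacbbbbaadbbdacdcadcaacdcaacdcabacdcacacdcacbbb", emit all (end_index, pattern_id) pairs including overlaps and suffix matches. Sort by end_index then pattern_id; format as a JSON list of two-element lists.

Construct AC machine:
Trie nodes:
  n0 'ε': a→6 b→1
  n1 'b': b→2
  n2 'bb': a→3
  n3 'bba': a→4
  n4 'bbaa': d→5
  n5 'bbaad': ·  ←P0
  n6 'a': c→7
  n7 'ac': d→8
  n8 'acd': c→9
  n9 'acdc': a→10
  n10 'acdca': ·  ←P1

BFS fail/out derivation:
  n1('b'): parent n0 fail=0; on 'b' 0 → fail=0;  out ∅∪∅=∅
  n6('a'): parent n0 fail=0; on 'a' 0 → fail=0;  out ∅∪∅=∅
  n2('bb'): parent n1 fail=0; on 'b' 0 → fail=1;  out ∅∪∅=∅
  n7('ac'): parent n6 fail=0; on 'c' 0 → fail=0;  out ∅∪∅=∅
  n3('bba'): parent n2 fail=1; on 'a' 1→0 → fail=6;  out ∅∪∅=∅
  n8('acd'): parent n7 fail=0; on 'd' 0 → fail=0;  out ∅∪∅=∅
  n4('bbaa'): parent n3 fail=6; on 'a' 6→0 → fail=6;  out ∅∪∅=∅
  n9('acdc'): parent n8 fail=0; on 'c' 0 → fail=0;  out ∅∪∅=∅
  n5('bbaad'): parent n4 fail=6; on 'd' 6→0 → fail=0;  out {0}∪∅={0}
  n10('acdca'): parent n9 fail=0; on 'a' 0 → fail=6;  out {1}∪∅={1}

Text stream:
i=0 'b': node 0→1
i=1 'b': node 1→2
i=2 'a': node 2→3
i=3 'a': node 3→4
i=4 'd': node 4→5  → match P0@[0:4]
i=5 'a': node 5→6 ·f
i=6 'b': node 6→1 ·f
i=7 'a': node 1→6 ·f
i=8 'd': node 6→0 ·f
i=9 'c': node 0→0
i=10 'b': node 0→1
i=11 'd': node 1→0 ·f
i=12 'a': node 0→6
i=13 'c': node 6→7
i=14 'b': node 7→1 ·f
i=15 'b': node 1→2
i=16 'b': node 2→2 ·f
i=17 'b': node 2→2 ·f
i=18 'a': node 2→3
i=19 'a': node 3→4
i=20 'd': node 4→5  → match P0@[16:20]
i=21 'b': node 5→1 ·f
i=22 'b': node 1→2
i=23 'd': node 2→0 ·f
i=24 'a': node 0→6
i=25 'c': node 6→7
i=26 'd': node 7→8
i=27 'c': node 8→9
i=28 'a': node 9→10  → match P1@[24:28]
i=29 'd': node 10→0 ·f
i=30 'c': node 0→0
i=31 'a': node 0→6
i=32 'a': node 6→6 ·f
i=33 'c': node 6→7
i=34 'd': node 7→8
i=35 'c': node 8→9
i=36 'a': node 9→10  → match P1@[32:36]
i=37 'a': node 10→6 ·f
i=38 'c': node 6→7
i=39 'd': node 7→8
i=40 'c': node 8→9
i=41 'a': node 9→10  → match P1@[37:41]
i=42 'b': node 10→1 ·f
i=43 'a': node 1→6 ·f
i=44 'c': node 6→7
i=45 'd': node 7→8
i=46 'c': node 8→9
i=47 'a': node 9→10  → match P1@[43:47]
i=48 'c': node 10→7 ·f
i=49 'a': node 7→6 ·f
i=50 'c': node 6→7
i=51 'd': node 7→8
i=52 'c': node 8→9
i=53 'a': node 9→10  → match P1@[49:53]
i=54 'c': node 10→7 ·f
i=55 'b': node 7→1 ·f
i=56 'b': node 1→2
i=57 'b': node 2→2 ·f

Matches: [[4,0],[20,0],[28,1],[36,1],[41,1],[47,1],[53,1]]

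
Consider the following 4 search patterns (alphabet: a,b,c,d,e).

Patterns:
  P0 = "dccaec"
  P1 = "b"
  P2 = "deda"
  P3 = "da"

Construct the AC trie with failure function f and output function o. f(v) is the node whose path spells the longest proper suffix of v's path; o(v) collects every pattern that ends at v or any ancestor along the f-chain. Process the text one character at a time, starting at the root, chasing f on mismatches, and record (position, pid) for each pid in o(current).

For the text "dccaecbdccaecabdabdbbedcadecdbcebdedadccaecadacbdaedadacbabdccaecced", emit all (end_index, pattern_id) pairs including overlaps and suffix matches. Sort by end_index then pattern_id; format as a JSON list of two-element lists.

Build automaton:
Trie nodes:
  0='ε' goto b→7 d→1
  1='d' goto a→11 c→2 e→8
  2='dc' goto c→3
  3='dcc' goto a→4
  4='dcca' goto e→5
  5='dccae' goto c→6
  6='dccaec' goto ·  [P0 ends]
  7='b' goto ·  [P1 ends]
  8='de' goto d→9
  9='ded' goto a→10
  10='deda' goto ·  [P2 ends]
  11='da' goto ·  [P3 ends]

Failure links (BFS by depth):
  n1('d'): parent n0 fail=0; on 'd' 0 → fail=0;  out ∅∪∅=∅
  n7('b'): parent n0 fail=0; on 'b' 0 → fail=0;  out {1}∪∅={1}
  n2('dc'): parent n1 fail=0; on 'c' 0 → fail=0;  out ∅∪∅=∅
  n8('de'): parent n1 fail=0; on 'e' 0 → fail=0;  out ∅∪∅=∅
  n11('da'): parent n1 fail=0; on 'a' 0 → fail=0;  out {3}∪∅={3}
  n3('dcc'): parent n2 fail=0; on 'c' 0 → fail=0;  out ∅∪∅=∅
  n9('ded'): parent n8 fail=0; on 'd' 0 → fail=1;  out ∅∪∅=∅
  n4('dcca'): parent n3 fail=0; on 'a' 0 → fail=0;  out ∅∪∅=∅
  n10('deda'): parent n9 fail=1; on 'a' 1 → fail=11;  out {2}∪{3}={2,3}
  n5('dccae'): parent n4 fail=0; on 'e' 0 → fail=0;  out ∅∪∅=∅
  n6('dccaec'): parent n5 fail=0; on 'c' 0 → fail=0;  out {0}∪∅={0}

Run:
i=0 'd': node 0→1
i=1 'c': node 1→2
i=2 'c': node 2→3
i=3 'a': node 3→4
i=4 'e': node 4→5
i=5 'c': node 5→6  emit P0@[0:5]
i=6 'b': node 6→7 (via fail)  emit P1@[6:6]
i=7 'd': node 7→1 (via fail)
i=8 'c': node 1→2
i=9 'c': node 2→3
i=10 'a': node 3→4
i=11 'e': node 4→5
i=12 'c': node 5→6  emit P0@[7:12]
i=13 'a': node 6→0 (via fail)
i=14 'b': node 0→7  emit P1@[14:14]
i=15 'd': node 7→1 (via fail)
i=16 'a': node 1→11  emit P3@[15:16]
i=17 'b': node 11→7 (via fail)  emit P1@[17:17]
i=18 'd': node 7→1 (via fail)
i=19 'b': node 1→7 (via fail)  emit P1@[19:19]
i=20 'b': node 7→7 (via fail)  emit P1@[20:20]
i=21 'e': node 7→0 (via fail)
i=22 'd': node 0→1
i=23 'c': node 1→2
i=24 'a': node 2→0 (via fail)
i=25 'd': node 0→1
i=26 'e': node 1→8
i=27 'c': node 8→0 (via fail)
i=28 'd': node 0→1
i=29 'b': node 1→7 (via fail)  emit P1@[29:29]
i=30 'c': node 7→0 (via fail)
i=31 'e': node 0→0
i=32 'b': node 0→7  emit P1@[32:32]
i=33 'd': node 7→1 (via fail)
i=34 'e': node 1→8
i=35 'd': node 8→9
i=36 'a': node 9→10  emit P2@[33:36],P3@[35:36]
i=37 'd': node 10→1 (via fail)
i=38 'c': node 1→2
i=39 'c': node 2→3
i=40 'a': node 3→4
i=41 'e': node 4→5
i=42 'c': node 5→6  emit P0@[37:42]
i=43 'a': node 6→0 (via fail)
i=44 'd': node 0→1
i=45 'a': node 1→11  emit P3@[44:45]
i=46 'c': node 11→0 (via fail)
i=47 'b': node 0→7  emit P1@[47:47]
i=48 'd': node 7→1 (via fail)
i=49 'a': node 1→11  emit P3@[48:49]
i=50 'e': node 11→0 (via fail)
i=51 'd': node 0→1
i=52 'a': node 1→11  emit P3@[51:52]
i=53 'd': node 11→1 (via fail)
i=54 'a': node 1→11  emit P3@[53:54]
i=55 'c': node 11→0 (via fail)
i=56 'b': node 0→7  emit P1@[56:56]
i=57 'a': node 7→0 (via fail)
i=58 'b': node 0→7  emit P1@[58:58]
i=59 'd': node 7→1 (via fail)
i=60 'c': node 1→2
i=61 'c': node 2→3
i=62 'a': node 3→4
i=63 'e': node 4→5
i=64 'c': node 5→6  emit P0@[59:64]
i=65 'c': node 6→0 (via fail)
i=66 'e': node 0→0
i=67 'd': node 0→1

Matches: [[5,0],[6,1],[12,0],[14,1],[16,3],[17,1],[19,1],[20,1],[29,1],[32,1],[36,2],[36,3],[42,0],[45,3],[47,1],[49,3],[52,3],[54,3],[56,1],[58,1],[64,0]]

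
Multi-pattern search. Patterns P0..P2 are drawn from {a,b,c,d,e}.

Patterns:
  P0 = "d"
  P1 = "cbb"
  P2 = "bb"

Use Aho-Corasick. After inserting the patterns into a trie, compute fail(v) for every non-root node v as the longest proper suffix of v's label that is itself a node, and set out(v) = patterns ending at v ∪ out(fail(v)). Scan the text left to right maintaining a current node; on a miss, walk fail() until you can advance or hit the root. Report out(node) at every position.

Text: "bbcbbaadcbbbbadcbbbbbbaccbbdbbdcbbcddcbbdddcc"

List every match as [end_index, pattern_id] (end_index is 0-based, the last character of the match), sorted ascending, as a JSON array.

Construct AC machine:
Trie nodes:
  0='ε' goto b→5 c→2 d→1
  1='d' goto ·  ←P0
  2='c' goto b→3
  3='cb' goto b→4
  4='cbb' goto ·  ←P1
  5='b' goto b→6
  6='bb' goto ·  ←P2

BFS fail/out derivation:
  fail(1) 'd': from fail(0)=0 chase 'd': 0 ⇒ 0;  out={0}∪out(0)={0}
  fail(2) 'c': from fail(0)=0 chase 'c': 0 ⇒ 0;  out=∅∪out(0)=∅
  fail(5) 'b': from fail(0)=0 chase 'b': 0 ⇒ 0;  out=∅∪out(0)=∅
  fail(3) 'cb': from fail(2)=0 chase 'b': 0 ⇒ 5;  out=∅∪out(5)=∅
  fail(6) 'bb': from fail(5)=0 chase 'b': 0 ⇒ 5;  out={2}∪out(5)={2}
  fail(4) 'cbb': from fail(3)=5 chase 'b': 5 ⇒ 6;  out={1}∪out(6)={1,2}

Scan:
[0] read 'b'  n0⇒n5
[1] read 'b'  n5⇒n6  emit P2@[0:1]
[2] read 'c'  n6⇒n2 (via fail)
[3] read 'b'  n2⇒n3
[4] read 'b'  n3⇒n4  emit P1@[2:4],P2@[3:4]
[5] read 'a'  n4⇒n0 (via fail)
[6] read 'a'  n0⇒n0
[7] read 'd'  n0⇒n1  emit P0@[7:7]
[8] read 'c'  n1⇒n2 (via fail)
[9] read 'b'  n2⇒n3
[10] read 'b'  n3⇒n4  emit P1@[8:10],P2@[9:10]
[11] read 'b'  n4⇒n6 (via fail)  emit P2@[10:11]
[12] read 'b'  n6⇒n6 (via fail)  emit P2@[11:12]
[13] read 'a'  n6⇒n0 (via fail)
[14] read 'd'  n0⇒n1  emit P0@[14:14]
[15] read 'c'  n1⇒n2 (via fail)
[16] read 'b'  n2⇒n3
[17] read 'b'  n3⇒n4  emit P1@[15:17],P2@[16:17]
[18] read 'b'  n4⇒n6 (via fail)  emit P2@[17:18]
[19] read 'b'  n6⇒n6 (via fail)  emit P2@[18:19]
[20] read 'b'  n6⇒n6 (via fail)  emit P2@[19:20]
[21] read 'b'  n6⇒n6 (via fail)  emit P2@[20:21]
[22] read 'a'  n6⇒n0 (via fail)
[23] read 'c'  n0⇒n2
[24] read 'c'  n2⇒n2 (via fail)
[25] read 'b'  n2⇒n3
[26] read 'b'  n3⇒n4  emit P1@[24:26],P2@[25:26]
[27] read 'd'  n4⇒n1 (via fail)  emit P0@[27:27]
[28] read 'b'  n1⇒n5 (via fail)
[29] read 'b'  n5⇒n6  emit P2@[28:29]
[30] read 'd'  n6⇒n1 (via fail)  emit P0@[30:30]
[31] read 'c'  n1⇒n2 (via fail)
[32] read 'b'  n2⇒n3
[33] read 'b'  n3⇒n4  emit P1@[31:33],P2@[32:33]
[34] read 'c'  n4⇒n2 (via fail)
[35] read 'd'  n2⇒n1 (via fail)  emit P0@[35:35]
[36] read 'd'  n1⇒n1 (via fail)  emit P0@[36:36]
[37] read 'c'  n1⇒n2 (via fail)
[38] read 'b'  n2⇒n3
[39] read 'b'  n3⇒n4  emit P1@[37:39],P2@[38:39]
[40] read 'd'  n4⇒n1 (via fail)  emit P0@[40:40]
[41] read 'd'  n1⇒n1 (via fail)  emit P0@[41:41]
[42] read 'd'  n1⇒n1 (via fail)  emit P0@[42:42]
[43] read 'c'  n1⇒n2 (via fail)
[44] read 'c'  n2⇒n2 (via fail)

Matches: [[1,2],[4,1],[4,2],[7,0],[10,1],[10,2],[11,2],[12,2],[14,0],[17,1],[17,2],[18,2],[19,2],[20,2],[21,2],[26,1],[26,2],[27,0],[29,2],[30,0],[33,1],[33,2],[35,0],[36,0],[39,1],[39,2],[40,0],[41,0],[42,0]]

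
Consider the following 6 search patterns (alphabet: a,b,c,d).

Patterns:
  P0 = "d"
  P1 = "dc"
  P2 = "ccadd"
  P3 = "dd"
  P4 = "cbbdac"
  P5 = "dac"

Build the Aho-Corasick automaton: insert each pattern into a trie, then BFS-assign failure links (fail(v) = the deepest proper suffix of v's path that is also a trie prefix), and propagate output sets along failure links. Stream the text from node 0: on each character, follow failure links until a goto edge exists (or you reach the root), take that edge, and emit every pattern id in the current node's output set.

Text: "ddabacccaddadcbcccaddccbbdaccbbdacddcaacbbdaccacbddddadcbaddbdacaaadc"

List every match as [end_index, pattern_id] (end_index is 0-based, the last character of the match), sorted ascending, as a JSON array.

Construct AC machine:
Trie nodes:
  0='ε' goto c→3 d→1
  1='d' goto a→14 c→2 d→8  [P0 ends]
  2='dc' goto ·  [P1 ends]
  3='c' goto b→9 c→4
  4='cc' goto a→5
  5='cca' goto d→6
  6='ccad' goto d→7
  7='ccadd' goto ·  [P2 ends]
  8='dd' goto ·  [P3 ends]
  9='cb' goto b→10
  10='cbb' goto d→11
  11='cbbd' goto a→12
  12='cbbda' goto c→13
  13='cbbdac' goto ·  [P4 ends]
  14='da' goto c→15
  15='dac' goto ·  [P5 ends]

Failure links (BFS by depth):
  n1('d'): parent n0 fail=0; on 'd' 0 → fail=0;  out {0}∪∅={0}
  n3('c'): parent n0 fail=0; on 'c' 0 → fail=0;  out ∅∪∅=∅
  n2('dc'): parent n1 fail=0; on 'c' 0 → fail=3;  out {1}∪∅={1}
  n4('cc'): parent n3 fail=0; on 'c' 0 → fail=3;  out ∅∪∅=∅
  n8('dd'): parent n1 fail=0; on 'd' 0 → fail=1;  out {3}∪{0}={0,3}
  n9('cb'): parent n3 fail=0; on 'b' 0 → fail=0;  out ∅∪∅=∅
  n14('da'): parent n1 fail=0; on 'a' 0 → fail=0;  out ∅∪∅=∅
  n5('cca'): parent n4 fail=3; on 'a' 3→0 → fail=0;  out ∅∪∅=∅
  n10('cbb'): parent n9 fail=0; on 'b' 0 → fail=0;  out ∅∪∅=∅
  n15('dac'): parent n14 fail=0; on 'c' 0 → fail=3;  out {5}∪∅={5}
  n6('ccad'): parent n5 fail=0; on 'd' 0 → fail=1;  out ∅∪{0}={0}
  n11('cbbd'): parent n10 fail=0; on 'd' 0 → fail=1;  out ∅∪{0}={0}
  n7('ccadd'): parent n6 fail=1; on 'd' 1 → fail=8;  out {2}∪{0,3}={0,2,3}
  n12('cbbda'): parent n11 fail=1; on 'a' 1 → fail=14;  out ∅∪∅=∅
  n13('cbbdac'): parent n12 fail=14; on 'c' 14 → fail=15;  out {4}∪{5}={4,5}

Run:
pos 0 'd': at 1  → match P0@[0:0]
pos 1 'd': at 8  → match P0@[1:1],P3@[0:1]
pos 2 'a': at 14 (fail-walked)
pos 3 'b': at 0 (fail-walked)
pos 4 'a': at 0
pos 5 'c': at 3
pos 6 'c': at 4
pos 7 'c': at 4 (fail-walked)
pos 8 'a': at 5
pos 9 'd': at 6  → match P0@[9:9]
pos 10 'd': at 7  → match P0@[10:10],P2@[6:10],P3@[9:10]
pos 11 'a': at 14 (fail-walked)
pos 12 'd': at 1 (fail-walked)  → match P0@[12:12]
pos 13 'c': at 2  → match P1@[12:13]
pos 14 'b': at 9 (fail-walked)
pos 15 'c': at 3 (fail-walked)
pos 16 'c': at 4
pos 17 'c': at 4 (fail-walked)
pos 18 'a': at 5
pos 19 'd': at 6  → match P0@[19:19]
pos 20 'd': at 7  → match P0@[20:20],P2@[16:20],P3@[19:20]
pos 21 'c': at 2 (fail-walked)  → match P1@[20:21]
pos 22 'c': at 4 (fail-walked)
pos 23 'b': at 9 (fail-walked)
pos 24 'b': at 10
pos 25 'd': at 11  → match P0@[25:25]
pos 26 'a': at 12
pos 27 'c': at 13  → match P4@[22:27],P5@[25:27]
pos 28 'c': at 4 (fail-walked)
pos 29 'b': at 9 (fail-walked)
pos 30 'b': at 10
pos 31 'd': at 11  → match P0@[31:31]
pos 32 'a': at 12
pos 33 'c': at 13  → match P4@[28:33],P5@[31:33]
pos 34 'd': at 1 (fail-walked)  → match P0@[34:34]
pos 35 'd': at 8  → match P0@[35:35],P3@[34:35]
pos 36 'c': at 2 (fail-walked)  → match P1@[35:36]
pos 37 'a': at 0 (fail-walked)
pos 38 'a': at 0
pos 39 'c': at 3
pos 40 'b': at 9
pos 41 'b': at 10
pos 42 'd': at 11  → match P0@[42:42]
pos 43 'a': at 12
pos 44 'c': at 13  → match P4@[39:44],P5@[42:44]
pos 45 'c': at 4 (fail-walked)
pos 46 'a': at 5
pos 47 'c': at 3 (fail-walked)
pos 48 'b': at 9
pos 49 'd': at 1 (fail-walked)  → match P0@[49:49]
pos 50 'd': at 8  → match P0@[50:50],P3@[49:50]
pos 51 'd': at 8 (fail-walked)  → match P0@[51:51],P3@[50:51]
pos 52 'd': at 8 (fail-walked)  → match P0@[52:52],P3@[51:52]
pos 53 'a': at 14 (fail-walked)
pos 54 'd': at 1 (fail-walked)  → match P0@[54:54]
pos 55 'c': at 2  → match P1@[54:55]
pos 56 'b': at 9 (fail-walked)
pos 57 'a': at 0 (fail-walked)
pos 58 'd': at 1  → match P0@[58:58]
pos 59 'd': at 8  → match P0@[59:59],P3@[58:59]
pos 60 'b': at 0 (fail-walked)
pos 61 'd': at 1  → match P0@[61:61]
pos 62 'a': at 14
pos 63 'c': at 15  → match P5@[61:63]
pos 64 'a': at 0 (fail-walked)
pos 65 'a': at 0
pos 66 'a': at 0
pos 67 'd': at 1  → match P0@[67:67]
pos 68 'c': at 2  → match P1@[67:68]

Result: [[0,0],[1,0],[1,3],[9,0],[10,0],[10,2],[10,3],[12,0],[13,1],[19,0],[20,0],[20,2],[20,3],[21,1],[25,0],[27,4],[27,5],[31,0],[33,4],[33,5],[34,0],[35,0],[35,3],[36,1],[42,0],[44,4],[44,5],[49,0],[50,0],[50,3],[51,0],[51,3],[52,0],[52,3],[54,0],[55,1],[58,0],[59,0],[59,3],[61,0],[63,5],[67,0],[68,1]]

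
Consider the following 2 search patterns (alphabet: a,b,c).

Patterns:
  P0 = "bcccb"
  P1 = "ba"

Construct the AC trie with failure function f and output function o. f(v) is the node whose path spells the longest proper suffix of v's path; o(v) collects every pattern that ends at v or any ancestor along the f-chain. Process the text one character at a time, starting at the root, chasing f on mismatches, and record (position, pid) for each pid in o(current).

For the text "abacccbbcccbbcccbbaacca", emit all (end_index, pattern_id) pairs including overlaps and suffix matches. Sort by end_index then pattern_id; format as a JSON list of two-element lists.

Construct AC machine:
Trie nodes:
  n0 'ε': b→1
  n1 'b': a→6 c→2
  n2 'bc': c→3
  n3 'bcc': c→4
  n4 'bccc': b→5
  n5 'bcccb': ·  ←P0
  n6 'ba': ·  ←P1

Failure links (BFS by depth):
  n1('b'): parent n0 fail=0; on 'b' 0 → fail=0;  out ∅∪∅=∅
  n2('bc'): parent n1 fail=0; on 'c' 0 → fail=0;  out ∅∪∅=∅
  n6('ba'): parent n1 fail=0; on 'a' 0 → fail=0;  out {1}∪∅={1}
  n3('bcc'): parent n2 fail=0; on 'c' 0 → fail=0;  out ∅∪∅=∅
  n4('bccc'): parent n3 fail=0; on 'c' 0 → fail=0;  out ∅∪∅=∅
  n5('bcccb'): parent n4 fail=0; on 'b' 0 → fail=1;  out {0}∪∅={0}

Run:
i=0 'a': node 0→0
i=1 'b': node 0→1
i=2 'a': node 1→6  ** P1@[1:2]
i=3 'c': node 6→0 (fail-walked)
i=4 'c': node 0→0
i=5 'c': node 0→0
i=6 'b': node 0→1
i=7 'b': node 1→1 (fail-walked)
i=8 'c': node 1→2
i=9 'c': node 2→3
i=10 'c': node 3→4
i=11 'b': node 4→5  ** P0@[7:11]
i=12 'b': node 5→1 (fail-walked)
i=13 'c': node 1→2
i=14 'c': node 2→3
i=15 'c': node 3→4
i=16 'b': node 4→5  ** P0@[12:16]
i=17 'b': node 5→1 (fail-walked)
i=18 'a': node 1→6  ** P1@[17:18]
i=19 'a': node 6→0 (fail-walked)
i=20 'c': node 0→0
i=21 'c': node 0→0
i=22 'a': node 0→0

All matches (sorted): [[2,1],[11,0],[16,0],[18,1]]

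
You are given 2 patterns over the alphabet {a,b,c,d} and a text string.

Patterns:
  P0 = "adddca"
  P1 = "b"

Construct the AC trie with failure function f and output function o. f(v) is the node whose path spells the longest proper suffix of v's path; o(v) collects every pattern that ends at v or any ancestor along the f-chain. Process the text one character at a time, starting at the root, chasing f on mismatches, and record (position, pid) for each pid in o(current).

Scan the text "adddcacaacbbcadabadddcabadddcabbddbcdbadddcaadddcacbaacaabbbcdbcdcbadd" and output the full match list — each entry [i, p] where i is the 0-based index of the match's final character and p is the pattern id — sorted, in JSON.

Construct AC machine:
Trie nodes:
  n0 'ε': a→1 b→7
  n1 'a': d→2
  n2 'ad': d→3
  n3 'add': d→4
  n4 'addd': c→5
  n5 'adddc': a→6
  n6 'adddca': ·  ←P0
  n7 'b': ·  ←P1

Failure links (BFS by depth):
  n1('a'): parent n0 fail=0; on 'a' 0 → fail=0;  out ∅∪∅=∅
  n7('b'): parent n0 fail=0; on 'b' 0 → fail=0;  out {1}∪∅={1}
  n2('ad'): parent n1 fail=0; on 'd' 0 → fail=0;  out ∅∪∅=∅
  n3('add'): parent n2 fail=0; on 'd' 0 → fail=0;  out ∅∪∅=∅
  n4('addd'): parent n3 fail=0; on 'd' 0 → fail=0;  out ∅∪∅=∅
  n5('adddc'): parent n4 fail=0; on 'c' 0 → fail=0;  out ∅∪∅=∅
  n6('adddca'): parent n5 fail=0; on 'a' 0 → fail=1;  out {0}∪∅={0}

Scan:
pos 0 'a': at 1
pos 1 'd': at 2
pos 2 'd': at 3
pos 3 'd': at 4
pos 4 'c': at 5
pos 5 'a': at 6  emit P0@[0:5]
pos 6 'c': at 0 ·f
pos 7 'a': at 1
pos 8 'a': at 1 ·f
pos 9 'c': at 0 ·f
pos 10 'b': at 7  emit P1@[10:10]
pos 11 'b': at 7 ·f  emit P1@[11:11]
pos 12 'c': at 0 ·f
pos 13 'a': at 1
pos 14 'd': at 2
pos 15 'a': at 1 ·f
pos 16 'b': at 7 ·f  emit P1@[16:16]
pos 17 'a': at 1 ·f
pos 18 'd': at 2
pos 19 'd': at 3
pos 20 'd': at 4
pos 21 'c': at 5
pos 22 'a': at 6  emit P0@[17:22]
pos 23 'b': at 7 ·f  emit P1@[23:23]
pos 24 'a': at 1 ·f
pos 25 'd': at 2
pos 26 'd': at 3
pos 27 'd': at 4
pos 28 'c': at 5
pos 29 'a': at 6  emit P0@[24:29]
pos 30 'b': at 7 ·f  emit P1@[30:30]
pos 31 'b': at 7 ·f  emit P1@[31:31]
pos 32 'd': at 0 ·f
pos 33 'd': at 0
pos 34 'b': at 7  emit P1@[34:34]
pos 35 'c': at 0 ·f
pos 36 'd': at 0
pos 37 'b': at 7  emit P1@[37:37]
pos 38 'a': at 1 ·f
pos 39 'd': at 2
pos 40 'd': at 3
pos 41 'd': at 4
pos 42 'c': at 5
pos 43 'a': at 6  emit P0@[38:43]
pos 44 'a': at 1 ·f
pos 45 'd': at 2
pos 46 'd': at 3
pos 47 'd': at 4
pos 48 'c': at 5
pos 49 'a': at 6  emit P0@[44:49]
pos 50 'c': at 0 ·f
pos 51 'b': at 7  emit P1@[51:51]
pos 52 'a': at 1 ·f
pos 53 'a': at 1 ·f
pos 54 'c': at 0 ·f
pos 55 'a': at 1
pos 56 'a': at 1 ·f
pos 57 'b': at 7 ·f  emit P1@[57:57]
pos 58 'b': at 7 ·f  emit P1@[58:58]
pos 59 'b': at 7 ·f  emit P1@[59:59]
pos 60 'c': at 0 ·f
pos 61 'd': at 0
pos 62 'b': at 7  emit P1@[62:62]
pos 63 'c': at 0 ·f
pos 64 'd': at 0
pos 65 'c': at 0
pos 66 'b': at 7  emit P1@[66:66]
pos 67 'a': at 1 ·f
pos 68 'd': at 2
pos 69 'd': at 3

Result: [[5,0],[10,1],[11,1],[16,1],[22,0],[23,1],[29,0],[30,1],[31,1],[34,1],[37,1],[43,0],[49,0],[51,1],[57,1],[58,1],[59,1],[62,1],[66,1]]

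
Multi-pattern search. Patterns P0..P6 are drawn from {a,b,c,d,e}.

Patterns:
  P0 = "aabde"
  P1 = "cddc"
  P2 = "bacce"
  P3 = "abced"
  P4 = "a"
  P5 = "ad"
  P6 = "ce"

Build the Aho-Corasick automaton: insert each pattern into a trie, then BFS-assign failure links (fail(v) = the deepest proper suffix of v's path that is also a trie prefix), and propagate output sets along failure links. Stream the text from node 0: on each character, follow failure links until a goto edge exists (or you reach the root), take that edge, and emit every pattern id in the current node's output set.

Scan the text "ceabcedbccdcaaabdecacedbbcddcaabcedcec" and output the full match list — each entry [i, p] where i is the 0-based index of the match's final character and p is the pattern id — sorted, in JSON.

Construct AC machine:
Trie (insert patterns):
  0='ε' goto a→1 b→10 c→6
  1='a' goto a→2 b→15 d→19  ←P4
  2='aa' goto b→3
  3='aab' goto d→4
  4='aabd' goto e→5
  5='aabde' goto ·  ←P0
  6='c' goto d→7 e→20
  7='cd' goto d→8
  8='cdd' goto c→9
  9='cddc' goto ·  ←P1
  10='b' goto a→11
  11='ba' goto c→12
  12='bac' goto c→13
  13='bacc' goto e→14
  14='bacce' goto ·  ←P2
  15='ab' goto c→16
  16='abc' goto e→17
  17='abce' goto d→18
  18='abced' goto ·  ←P3
  19='ad' goto ·  ←P5
  20='ce' goto ·  ←P6

BFS fail/out derivation:
  fail(1) 'a': from fail(0)=0 chase 'a': 0 ⇒ 0;  out={4}∪out(0)={4}
  fail(6) 'c': from fail(0)=0 chase 'c': 0 ⇒ 0;  out=∅∪out(0)=∅
  fail(10) 'b': from fail(0)=0 chase 'b': 0 ⇒ 0;  out=∅∪out(0)=∅
  fail(2) 'aa': from fail(1)=0 chase 'a': 0 ⇒ 1;  out=∅∪out(1)={4}
  fail(7) 'cd': from fail(6)=0 chase 'd': 0 ⇒ 0;  out=∅∪out(0)=∅
  fail(11) 'ba': from fail(10)=0 chase 'a': 0 ⇒ 1;  out=∅∪out(1)={4}
  fail(15) 'ab': from fail(1)=0 chase 'b': 0 ⇒ 10;  out=∅∪out(10)=∅
  fail(19) 'ad': from fail(1)=0 chase 'd': 0 ⇒ 0;  out={5}∪out(0)={5}
  fail(20) 'ce': from fail(6)=0 chase 'e': 0 ⇒ 0;  out={6}∪out(0)={6}
  fail(3) 'aab': from fail(2)=1 chase 'b': 1 ⇒ 15;  out=∅∪out(15)=∅
  fail(8) 'cdd': from fail(7)=0 chase 'd': 0 ⇒ 0;  out=∅∪out(0)=∅
  fail(12) 'bac': from fail(11)=1 chase 'c': 1→0 ⇒ 6;  out=∅∪out(6)=∅
  fail(16) 'abc': from fail(15)=10 chase 'c': 10→0 ⇒ 6;  out=∅∪out(6)=∅
  fail(4) 'aabd': from fail(3)=15 chase 'd': 15→10→0 ⇒ 0;  out=∅∪out(0)=∅
  fail(9) 'cddc': from fail(8)=0 chase 'c': 0 ⇒ 6;  out={1}∪out(6)={1}
  fail(13) 'bacc': from fail(12)=6 chase 'c': 6→0 ⇒ 6;  out=∅∪out(6)=∅
  fail(17) 'abce': from fail(16)=6 chase 'e': 6 ⇒ 20;  out=∅∪out(20)={6}
  fail(5) 'aabde': from fail(4)=0 chase 'e': 0 ⇒ 0;  out={0}∪out(0)={0}
  fail(14) 'bacce': from fail(13)=6 chase 'e': 6 ⇒ 20;  out={2}∪out(20)={2,6}
  fail(18) 'abced': from fail(17)=20 chase 'd': 20→0 ⇒ 0;  out={3}∪out(0)={3}

Scan:
[0] read 'c'  n0⇒n6
[1] read 'e'  n6⇒n20  emit P6@[0:1]
[2] read 'a'  n20⇒n1 (via fail)  emit P4@[2:2]
[3] read 'b'  n1⇒n15
[4] read 'c'  n15⇒n16
[5] read 'e'  n16⇒n17  emit P6@[4:5]
[6] read 'd'  n17⇒n18  emit P3@[2:6]
[7] read 'b'  n18⇒n10 (via fail)
[8] read 'c'  n10⇒n6 (via fail)
[9] read 'c'  n6⇒n6 (via fail)
[10] read 'd'  n6⇒n7
[11] read 'c'  n7⇒n6 (via fail)
[12] read 'a'  n6⇒n1 (via fail)  emit P4@[12:12]
[13] read 'a'  n1⇒n2  emit P4@[13:13]
[14] read 'a'  n2⇒n2 (via fail)  emit P4@[14:14]
[15] read 'b'  n2⇒n3
[16] read 'd'  n3⇒n4
[17] read 'e'  n4⇒n5  emit P0@[13:17]
[18] read 'c'  n5⇒n6 (via fail)
[19] read 'a'  n6⇒n1 (via fail)  emit P4@[19:19]
[20] read 'c'  n1⇒n6 (via fail)
[21] read 'e'  n6⇒n20  emit P6@[20:21]
[22] read 'd'  n20⇒n0 (via fail)
[23] read 'b'  n0⇒n10
[24] read 'b'  n10⇒n10 (via fail)
[25] read 'c'  n10⇒n6 (via fail)
[26] read 'd'  n6⇒n7
[27] read 'd'  n7⇒n8
[28] read 'c'  n8⇒n9  emit P1@[25:28]
[29] read 'a'  n9⇒n1 (via fail)  emit P4@[29:29]
[30] read 'a'  n1⇒n2  emit P4@[30:30]
[31] read 'b'  n2⇒n3
[32] read 'c'  n3⇒n16 (via fail)
[33] read 'e'  n16⇒n17  emit P6@[32:33]
[34] read 'd'  n17⇒n18  emit P3@[30:34]
[35] read 'c'  n18⇒n6 (via fail)
[36] read 'e'  n6⇒n20  emit P6@[35:36]
[37] read 'c'  n20⇒n6 (via fail)

All matches (sorted): [[1,6],[2,4],[5,6],[6,3],[12,4],[13,4],[14,4],[17,0],[19,4],[21,6],[28,1],[29,4],[30,4],[33,6],[34,3],[36,6]]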